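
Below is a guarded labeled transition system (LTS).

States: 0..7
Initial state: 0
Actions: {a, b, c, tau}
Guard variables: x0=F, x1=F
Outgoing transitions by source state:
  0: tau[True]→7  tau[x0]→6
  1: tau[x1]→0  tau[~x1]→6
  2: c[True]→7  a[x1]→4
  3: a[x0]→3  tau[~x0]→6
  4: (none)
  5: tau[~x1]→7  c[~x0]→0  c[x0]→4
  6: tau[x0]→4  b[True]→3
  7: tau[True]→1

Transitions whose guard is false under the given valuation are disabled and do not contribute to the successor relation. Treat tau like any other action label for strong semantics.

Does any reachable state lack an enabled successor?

Answer: DEADLOCK-FREE

Working:
Reachable = {0,1,3,6,7}
  0: tau→7  [deg 1]
  1: tau→6  [deg 1]
  3: tau→6  [deg 1]
  6: b→3  [deg 1]
  7: tau→1  [deg 1]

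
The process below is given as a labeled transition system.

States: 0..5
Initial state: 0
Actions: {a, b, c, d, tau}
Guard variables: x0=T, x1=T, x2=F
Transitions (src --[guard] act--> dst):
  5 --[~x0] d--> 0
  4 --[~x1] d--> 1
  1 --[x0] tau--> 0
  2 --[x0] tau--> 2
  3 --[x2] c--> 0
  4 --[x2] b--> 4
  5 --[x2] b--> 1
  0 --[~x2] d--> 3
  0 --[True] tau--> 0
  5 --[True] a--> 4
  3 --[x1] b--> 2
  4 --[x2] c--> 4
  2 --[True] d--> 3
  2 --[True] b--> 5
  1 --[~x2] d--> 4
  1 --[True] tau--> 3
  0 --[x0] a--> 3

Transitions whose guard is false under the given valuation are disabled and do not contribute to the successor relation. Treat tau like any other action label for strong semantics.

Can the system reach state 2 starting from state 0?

Answer: REACHABLE

Trace:
11 transition(s) survive guard evaluation.
Layer 0: {0}
Layer 1: {3}  total {0,3}
Layer 2: {2}  total {0,2,3}
Layer 3: {5}  total {0,2,3,5}
Layer 4: {4}  total {0,2,3,4,5}
Reach set: {0,2,3,4,5}
witness 2: d·b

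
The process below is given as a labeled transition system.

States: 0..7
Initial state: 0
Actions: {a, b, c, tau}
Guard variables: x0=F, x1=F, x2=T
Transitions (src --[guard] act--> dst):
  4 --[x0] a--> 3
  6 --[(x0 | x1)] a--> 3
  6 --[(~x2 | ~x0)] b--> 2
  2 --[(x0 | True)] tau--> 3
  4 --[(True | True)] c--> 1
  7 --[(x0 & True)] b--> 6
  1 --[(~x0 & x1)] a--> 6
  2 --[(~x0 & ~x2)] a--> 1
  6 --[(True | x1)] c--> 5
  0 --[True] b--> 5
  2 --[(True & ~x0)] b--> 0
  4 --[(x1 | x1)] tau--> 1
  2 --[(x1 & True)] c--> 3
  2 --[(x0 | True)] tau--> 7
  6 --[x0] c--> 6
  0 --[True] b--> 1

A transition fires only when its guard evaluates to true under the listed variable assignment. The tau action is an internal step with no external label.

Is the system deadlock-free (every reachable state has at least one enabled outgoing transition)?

R = {0,1,5}
  0: b→1  b→5  [2 out]
  1: ∅  [no exit]
  5: ∅  [no exit]
witness 1: b

Answer: DEADLOCK at state 1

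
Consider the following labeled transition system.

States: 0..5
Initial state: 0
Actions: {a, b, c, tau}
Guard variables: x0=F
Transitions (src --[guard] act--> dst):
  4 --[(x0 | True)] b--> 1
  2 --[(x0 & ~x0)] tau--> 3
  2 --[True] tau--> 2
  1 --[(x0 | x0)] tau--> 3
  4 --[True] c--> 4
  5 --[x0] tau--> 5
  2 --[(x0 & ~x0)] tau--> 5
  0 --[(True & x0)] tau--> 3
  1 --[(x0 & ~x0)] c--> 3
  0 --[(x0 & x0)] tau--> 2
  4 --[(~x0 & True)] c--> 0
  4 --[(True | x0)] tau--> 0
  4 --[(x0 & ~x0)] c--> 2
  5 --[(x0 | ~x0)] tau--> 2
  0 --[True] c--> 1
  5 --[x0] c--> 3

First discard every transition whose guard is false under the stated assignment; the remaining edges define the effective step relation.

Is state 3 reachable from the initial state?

After dropping false guards: 7 live edges.
Layer 0: {0}
Layer 1: {1}  cumulative {0,1}
R = {0,1}

Answer: UNREACHABLE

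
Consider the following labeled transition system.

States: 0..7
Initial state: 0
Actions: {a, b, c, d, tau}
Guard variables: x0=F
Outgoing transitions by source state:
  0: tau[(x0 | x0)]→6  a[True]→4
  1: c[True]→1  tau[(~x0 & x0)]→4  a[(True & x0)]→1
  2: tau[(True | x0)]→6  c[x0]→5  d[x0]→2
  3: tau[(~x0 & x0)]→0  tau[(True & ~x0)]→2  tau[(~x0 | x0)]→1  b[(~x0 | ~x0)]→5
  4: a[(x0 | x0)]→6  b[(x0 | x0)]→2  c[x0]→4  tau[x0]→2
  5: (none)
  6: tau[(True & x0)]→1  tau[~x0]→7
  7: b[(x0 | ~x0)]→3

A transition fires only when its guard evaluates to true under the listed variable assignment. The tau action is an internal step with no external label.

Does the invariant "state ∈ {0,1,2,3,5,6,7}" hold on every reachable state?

Answer: INVARIANT VIOLATED at state 4

Trace:
Safe = {0,1,2,3,5,6,7}
R = {0,4}
  0: ✓
  4: VIOLATES
counterexample path to 4: a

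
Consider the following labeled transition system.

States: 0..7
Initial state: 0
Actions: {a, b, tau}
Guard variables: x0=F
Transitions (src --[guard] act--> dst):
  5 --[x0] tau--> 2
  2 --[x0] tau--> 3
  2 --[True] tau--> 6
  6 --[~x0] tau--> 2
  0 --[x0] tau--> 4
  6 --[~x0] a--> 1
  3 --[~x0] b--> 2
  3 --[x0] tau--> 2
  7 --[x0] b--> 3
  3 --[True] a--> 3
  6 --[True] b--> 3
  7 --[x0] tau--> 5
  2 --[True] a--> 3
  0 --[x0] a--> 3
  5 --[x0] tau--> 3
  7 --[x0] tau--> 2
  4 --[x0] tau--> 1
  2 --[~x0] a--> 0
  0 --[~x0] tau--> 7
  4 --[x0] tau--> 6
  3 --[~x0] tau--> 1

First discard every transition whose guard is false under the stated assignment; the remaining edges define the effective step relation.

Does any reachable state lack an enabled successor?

Answer: DEADLOCK at state 7

Analysis:
Reach set: {0,7}
  0: tau→7  [1 exit(s)]
  7: ∅  [STUCK]
Path to 7: tau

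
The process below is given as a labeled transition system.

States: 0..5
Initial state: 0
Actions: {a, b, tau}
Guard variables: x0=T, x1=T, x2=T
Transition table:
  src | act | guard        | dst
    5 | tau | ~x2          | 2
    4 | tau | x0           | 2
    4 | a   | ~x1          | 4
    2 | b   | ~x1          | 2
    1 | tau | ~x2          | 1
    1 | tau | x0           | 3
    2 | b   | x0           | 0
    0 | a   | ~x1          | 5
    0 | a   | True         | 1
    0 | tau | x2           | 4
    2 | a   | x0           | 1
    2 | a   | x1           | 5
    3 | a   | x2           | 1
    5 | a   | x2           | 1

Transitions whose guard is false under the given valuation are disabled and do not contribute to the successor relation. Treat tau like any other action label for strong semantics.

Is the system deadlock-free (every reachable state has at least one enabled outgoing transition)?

Answer: DEADLOCK-FREE

Analysis:
R = {0,1,2,3,4,5}
  0: a→1  tau→4  [2 out]
  1: tau→3  [1 out]
  2: a→1  a→5  b→0  [3 out]
  3: a→1  [1 out]
  4: tau→2  [1 out]
  5: a→1  [1 out]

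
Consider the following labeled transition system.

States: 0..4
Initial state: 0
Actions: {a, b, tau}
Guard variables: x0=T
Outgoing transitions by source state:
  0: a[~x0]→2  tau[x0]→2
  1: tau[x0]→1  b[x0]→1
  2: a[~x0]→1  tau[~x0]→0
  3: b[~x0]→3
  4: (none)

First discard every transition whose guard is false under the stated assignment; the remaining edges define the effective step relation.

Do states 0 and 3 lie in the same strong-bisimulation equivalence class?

Answer: NOT BISIMILAR

Trace:
Bisimulation quotient by refinement:
  round 0: {{0,1,2,3,4}}
  round 1: {{0},{1},{2,3,4}}
Fixed point at round 2; 3 class(es).
0∈{0}, 3∈{2,3,4}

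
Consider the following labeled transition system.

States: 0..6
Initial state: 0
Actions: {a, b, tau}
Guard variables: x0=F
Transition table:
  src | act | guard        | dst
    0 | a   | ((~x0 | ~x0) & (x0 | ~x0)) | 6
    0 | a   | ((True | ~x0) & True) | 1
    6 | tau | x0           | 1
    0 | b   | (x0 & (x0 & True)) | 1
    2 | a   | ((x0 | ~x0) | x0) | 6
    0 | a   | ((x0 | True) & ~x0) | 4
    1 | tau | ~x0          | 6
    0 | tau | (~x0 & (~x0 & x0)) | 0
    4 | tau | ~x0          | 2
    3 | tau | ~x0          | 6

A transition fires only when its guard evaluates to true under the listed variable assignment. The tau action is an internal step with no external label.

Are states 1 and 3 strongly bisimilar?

Answer: BISIMILAR

Analysis:
Compute ~ classes (split until stable):
  round 0: {{0,1,2,3,4,5,6}}
  round 1: {{0,2},{1,3,4},{5,6}}
  round 2: {{0},{1,3},{2},{4},{5,6}}
5 equivalence class(es) (converged in 3)
[1]={1,3}  [3]={1,3}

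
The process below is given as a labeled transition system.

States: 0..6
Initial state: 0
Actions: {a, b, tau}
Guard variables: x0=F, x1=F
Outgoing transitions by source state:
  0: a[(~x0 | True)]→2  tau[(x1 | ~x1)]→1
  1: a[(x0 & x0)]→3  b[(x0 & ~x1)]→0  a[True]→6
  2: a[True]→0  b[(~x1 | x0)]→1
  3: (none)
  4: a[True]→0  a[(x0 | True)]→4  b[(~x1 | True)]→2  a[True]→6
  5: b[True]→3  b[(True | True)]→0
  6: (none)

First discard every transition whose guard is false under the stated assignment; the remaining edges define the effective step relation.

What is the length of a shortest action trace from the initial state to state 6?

Layered search for 6:
  depth 0: {0}
  depth 1: {1,2}
  depth 2: {6}
depth(6)=2, e.g. tau·a

Answer: 2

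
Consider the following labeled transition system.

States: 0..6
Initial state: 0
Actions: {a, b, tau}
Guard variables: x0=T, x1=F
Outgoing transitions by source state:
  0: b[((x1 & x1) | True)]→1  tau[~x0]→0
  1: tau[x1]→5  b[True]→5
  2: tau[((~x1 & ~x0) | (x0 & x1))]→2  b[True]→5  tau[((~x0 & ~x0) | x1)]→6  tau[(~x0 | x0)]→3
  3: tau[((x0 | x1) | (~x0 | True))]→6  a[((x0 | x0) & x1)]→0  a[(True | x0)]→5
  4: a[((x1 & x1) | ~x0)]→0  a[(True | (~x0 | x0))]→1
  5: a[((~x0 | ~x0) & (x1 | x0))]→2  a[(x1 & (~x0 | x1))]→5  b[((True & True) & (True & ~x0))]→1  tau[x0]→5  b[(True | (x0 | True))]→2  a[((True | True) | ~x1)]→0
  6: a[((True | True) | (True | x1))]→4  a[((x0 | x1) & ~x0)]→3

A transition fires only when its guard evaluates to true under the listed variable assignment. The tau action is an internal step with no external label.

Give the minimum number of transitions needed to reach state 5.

Answer: 2

Working:
Layered search for 5:
  Layer 0: {0}
  Layer 1: {1}
  Layer 2: {5}
5 enters at depth 2; path b·b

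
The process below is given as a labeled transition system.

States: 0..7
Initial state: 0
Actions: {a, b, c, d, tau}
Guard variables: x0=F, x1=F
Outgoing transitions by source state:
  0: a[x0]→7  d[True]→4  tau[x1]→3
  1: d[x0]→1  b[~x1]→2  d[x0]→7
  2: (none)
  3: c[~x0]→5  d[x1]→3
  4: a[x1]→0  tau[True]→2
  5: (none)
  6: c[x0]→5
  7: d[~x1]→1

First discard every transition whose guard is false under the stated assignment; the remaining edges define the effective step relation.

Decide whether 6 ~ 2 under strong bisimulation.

Answer: BISIMILAR

Working:
Refine partition for ~:
  π0 = {{0,1,2,3,4,5,6,7}}
  π1 = {{0,7},{1},{2,5,6},{3},{4}}
  π2 = {{0},{1},{2,5,6},{3},{4},{7}}
6 equivalence class(es) (converged in 3)
class of 6: {2,5,6}; class of 2: {2,5,6}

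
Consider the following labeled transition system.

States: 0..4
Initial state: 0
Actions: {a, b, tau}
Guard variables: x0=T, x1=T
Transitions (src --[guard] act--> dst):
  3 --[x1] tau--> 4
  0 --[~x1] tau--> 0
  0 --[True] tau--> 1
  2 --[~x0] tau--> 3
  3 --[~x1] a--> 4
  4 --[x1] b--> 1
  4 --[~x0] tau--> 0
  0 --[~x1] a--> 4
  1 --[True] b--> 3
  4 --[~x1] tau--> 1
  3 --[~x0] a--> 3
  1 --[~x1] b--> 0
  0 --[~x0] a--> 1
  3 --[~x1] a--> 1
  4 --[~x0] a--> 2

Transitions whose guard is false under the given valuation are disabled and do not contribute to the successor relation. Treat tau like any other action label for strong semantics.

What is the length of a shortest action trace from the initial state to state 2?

BFS to 2:
  depth 0: {0}
  depth 1: {1}
  depth 2: {3}
  depth 3: {4}
2 never appears.

Answer: UNREACHABLE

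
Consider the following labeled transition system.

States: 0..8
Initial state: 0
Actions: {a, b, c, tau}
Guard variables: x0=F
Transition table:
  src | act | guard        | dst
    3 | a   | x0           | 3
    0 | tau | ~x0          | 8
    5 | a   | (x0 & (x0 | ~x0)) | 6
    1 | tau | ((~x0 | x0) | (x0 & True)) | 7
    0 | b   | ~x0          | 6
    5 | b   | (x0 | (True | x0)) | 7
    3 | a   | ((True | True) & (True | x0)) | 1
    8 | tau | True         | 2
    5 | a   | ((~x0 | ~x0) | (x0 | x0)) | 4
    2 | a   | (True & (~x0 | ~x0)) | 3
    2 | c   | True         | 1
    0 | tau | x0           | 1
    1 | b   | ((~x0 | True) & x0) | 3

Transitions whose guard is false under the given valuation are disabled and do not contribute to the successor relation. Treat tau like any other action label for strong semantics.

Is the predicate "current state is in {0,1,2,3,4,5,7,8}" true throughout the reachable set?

Safe = {0,1,2,3,4,5,7,8}
Reachable = {0,1,2,3,6,7,8}
  0: ✓
  1: ✓
  2: ✓
  3: ✓
  6: VIOLATES
  7: ✓
  8: ✓
counterexample path to 6: b

Answer: INVARIANT VIOLATED at state 6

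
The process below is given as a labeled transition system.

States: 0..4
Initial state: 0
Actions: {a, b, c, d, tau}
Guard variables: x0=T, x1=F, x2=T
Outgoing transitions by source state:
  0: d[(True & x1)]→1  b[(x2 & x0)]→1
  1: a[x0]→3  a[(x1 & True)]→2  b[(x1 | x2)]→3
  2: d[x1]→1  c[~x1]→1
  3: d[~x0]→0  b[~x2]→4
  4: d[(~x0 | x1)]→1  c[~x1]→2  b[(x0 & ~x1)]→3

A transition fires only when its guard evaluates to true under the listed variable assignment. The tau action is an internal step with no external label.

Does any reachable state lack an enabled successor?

Reach set: {0,1,3}
  0: b→1  [deg 1]
  1: a→3  b→3  [deg 2]
  3: ∅  [STUCK]
Path to 3: b·a

Answer: DEADLOCK at state 3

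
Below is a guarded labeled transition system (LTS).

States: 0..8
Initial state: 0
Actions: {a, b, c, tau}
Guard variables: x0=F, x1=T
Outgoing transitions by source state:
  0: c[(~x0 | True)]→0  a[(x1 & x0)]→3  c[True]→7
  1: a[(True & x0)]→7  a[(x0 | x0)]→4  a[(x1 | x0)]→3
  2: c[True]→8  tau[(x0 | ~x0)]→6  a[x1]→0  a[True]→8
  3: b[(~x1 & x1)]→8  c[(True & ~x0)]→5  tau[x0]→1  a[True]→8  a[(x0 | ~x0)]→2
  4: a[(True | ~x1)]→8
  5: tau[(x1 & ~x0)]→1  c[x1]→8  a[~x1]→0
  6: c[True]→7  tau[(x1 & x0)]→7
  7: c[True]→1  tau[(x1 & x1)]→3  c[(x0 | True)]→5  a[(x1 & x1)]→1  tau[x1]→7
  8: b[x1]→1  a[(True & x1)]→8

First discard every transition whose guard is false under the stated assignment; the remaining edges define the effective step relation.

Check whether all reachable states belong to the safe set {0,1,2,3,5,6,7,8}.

Inv-set: {0,1,2,3,5,6,7,8}
Reachable = {0,1,2,3,5,6,7,8}
  0: ✓
  1: ✓
  2: ✓
  3: ✓
  5: ✓
  6: ✓
  7: ✓
  8: ✓

Answer: INVARIANT HOLDS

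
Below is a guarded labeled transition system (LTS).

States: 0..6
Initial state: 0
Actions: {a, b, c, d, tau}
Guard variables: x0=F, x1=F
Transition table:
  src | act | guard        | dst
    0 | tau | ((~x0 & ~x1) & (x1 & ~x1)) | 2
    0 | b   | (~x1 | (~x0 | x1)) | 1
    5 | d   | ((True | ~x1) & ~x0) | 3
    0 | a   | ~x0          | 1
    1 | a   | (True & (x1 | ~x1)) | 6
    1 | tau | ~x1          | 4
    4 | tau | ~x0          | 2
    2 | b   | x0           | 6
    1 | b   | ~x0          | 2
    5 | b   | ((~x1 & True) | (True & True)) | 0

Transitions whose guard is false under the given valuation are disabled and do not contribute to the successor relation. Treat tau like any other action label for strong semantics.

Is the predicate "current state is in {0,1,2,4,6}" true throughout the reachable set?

Answer: INVARIANT HOLDS

Trace:
Allowed set {0,1,2,4,6}
Reachable = {0,1,2,4,6}
  0: safe
  1: safe
  2: safe
  4: safe
  6: safe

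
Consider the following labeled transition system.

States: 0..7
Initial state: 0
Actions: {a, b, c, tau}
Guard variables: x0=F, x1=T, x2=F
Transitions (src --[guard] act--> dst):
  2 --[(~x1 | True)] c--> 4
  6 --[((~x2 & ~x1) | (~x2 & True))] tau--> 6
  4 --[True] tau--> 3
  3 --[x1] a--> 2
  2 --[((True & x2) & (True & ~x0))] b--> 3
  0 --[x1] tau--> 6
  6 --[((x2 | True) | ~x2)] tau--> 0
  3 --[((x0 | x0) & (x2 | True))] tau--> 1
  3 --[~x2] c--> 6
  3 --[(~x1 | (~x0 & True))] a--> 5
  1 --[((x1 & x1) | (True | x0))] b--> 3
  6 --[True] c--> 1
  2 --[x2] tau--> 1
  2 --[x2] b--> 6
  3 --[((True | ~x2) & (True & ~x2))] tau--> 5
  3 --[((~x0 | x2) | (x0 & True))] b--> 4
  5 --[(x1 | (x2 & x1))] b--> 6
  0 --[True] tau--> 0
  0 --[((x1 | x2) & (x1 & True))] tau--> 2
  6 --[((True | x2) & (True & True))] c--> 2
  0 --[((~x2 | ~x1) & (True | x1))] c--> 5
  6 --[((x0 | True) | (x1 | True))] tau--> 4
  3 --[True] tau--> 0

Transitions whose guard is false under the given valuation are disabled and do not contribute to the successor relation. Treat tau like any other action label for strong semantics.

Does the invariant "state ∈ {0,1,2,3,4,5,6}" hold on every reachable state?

Inv-set: {0,1,2,3,4,5,6}
R = {0,1,2,3,4,5,6}
  0: ✓
  1: ✓
  2: ✓
  3: ✓
  4: ✓
  5: ✓
  6: ✓

Answer: INVARIANT HOLDS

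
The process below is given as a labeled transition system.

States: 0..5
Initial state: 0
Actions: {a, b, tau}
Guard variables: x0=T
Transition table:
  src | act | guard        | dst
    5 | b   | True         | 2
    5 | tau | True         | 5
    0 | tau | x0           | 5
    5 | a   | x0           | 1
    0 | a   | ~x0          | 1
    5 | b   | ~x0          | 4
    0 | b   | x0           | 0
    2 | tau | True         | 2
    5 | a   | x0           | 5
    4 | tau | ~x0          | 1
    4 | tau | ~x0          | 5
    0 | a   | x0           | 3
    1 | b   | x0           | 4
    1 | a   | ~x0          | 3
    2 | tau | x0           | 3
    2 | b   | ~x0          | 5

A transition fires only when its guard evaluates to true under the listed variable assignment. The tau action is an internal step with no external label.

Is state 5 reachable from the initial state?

10 transition(s) survive guard evaluation.
L0 = {0}
L1 = {3,5}  total {0,3,5}
L2 = {1,2}  total {0,1,2,3,5}
L3 = {4}  total {0,1,2,3,4,5}
Reachable = {0,1,2,3,4,5}
trace reaching 5: tau

Answer: REACHABLE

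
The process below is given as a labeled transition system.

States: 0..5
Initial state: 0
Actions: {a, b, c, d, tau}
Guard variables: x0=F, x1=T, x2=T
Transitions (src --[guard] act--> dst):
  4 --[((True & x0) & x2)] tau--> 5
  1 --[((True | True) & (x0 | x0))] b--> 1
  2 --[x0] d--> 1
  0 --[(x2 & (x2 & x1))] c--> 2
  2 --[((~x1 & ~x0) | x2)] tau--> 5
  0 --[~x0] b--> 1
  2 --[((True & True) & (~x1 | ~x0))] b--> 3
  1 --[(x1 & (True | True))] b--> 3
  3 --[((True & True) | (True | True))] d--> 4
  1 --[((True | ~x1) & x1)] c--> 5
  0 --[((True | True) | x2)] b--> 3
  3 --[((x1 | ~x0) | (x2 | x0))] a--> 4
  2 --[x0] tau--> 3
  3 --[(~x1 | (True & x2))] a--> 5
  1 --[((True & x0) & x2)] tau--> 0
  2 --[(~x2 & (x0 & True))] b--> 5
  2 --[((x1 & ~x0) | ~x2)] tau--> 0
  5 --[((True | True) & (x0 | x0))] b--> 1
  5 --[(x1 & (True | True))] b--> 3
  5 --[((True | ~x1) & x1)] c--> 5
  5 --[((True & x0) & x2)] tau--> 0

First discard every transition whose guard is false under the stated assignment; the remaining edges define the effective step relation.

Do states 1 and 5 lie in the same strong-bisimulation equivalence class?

Answer: BISIMILAR

Working:
Refine partition for ~:
  P[0] = {{0,1,2,3,4,5}}
  P[1] = {{0,1,5},{2},{3},{4}}
  P[2] = {{0},{1,5},{2},{3},{4}}
stable after 3 split(s): 5 block(s)
1∈{1,5}, 5∈{1,5}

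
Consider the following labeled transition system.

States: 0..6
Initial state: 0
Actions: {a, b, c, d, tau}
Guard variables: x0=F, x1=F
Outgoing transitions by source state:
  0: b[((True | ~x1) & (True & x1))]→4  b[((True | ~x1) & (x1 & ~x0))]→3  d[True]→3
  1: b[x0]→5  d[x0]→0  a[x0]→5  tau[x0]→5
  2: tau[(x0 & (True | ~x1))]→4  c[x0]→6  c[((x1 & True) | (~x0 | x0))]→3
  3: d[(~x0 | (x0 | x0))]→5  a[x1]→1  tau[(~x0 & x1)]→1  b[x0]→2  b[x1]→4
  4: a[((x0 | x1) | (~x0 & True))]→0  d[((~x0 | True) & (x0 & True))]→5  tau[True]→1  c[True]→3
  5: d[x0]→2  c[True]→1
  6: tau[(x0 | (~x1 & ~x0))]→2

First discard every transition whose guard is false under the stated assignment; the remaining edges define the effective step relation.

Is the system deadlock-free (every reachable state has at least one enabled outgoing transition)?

Answer: DEADLOCK at state 1

Trace:
Reach set: {0,1,3,5}
  0: d→3  [deg 1]
  1: ∅  [deadlock]
  3: d→5  [deg 1]
  5: c→1  [deg 1]
trace reaching 1: d·d·c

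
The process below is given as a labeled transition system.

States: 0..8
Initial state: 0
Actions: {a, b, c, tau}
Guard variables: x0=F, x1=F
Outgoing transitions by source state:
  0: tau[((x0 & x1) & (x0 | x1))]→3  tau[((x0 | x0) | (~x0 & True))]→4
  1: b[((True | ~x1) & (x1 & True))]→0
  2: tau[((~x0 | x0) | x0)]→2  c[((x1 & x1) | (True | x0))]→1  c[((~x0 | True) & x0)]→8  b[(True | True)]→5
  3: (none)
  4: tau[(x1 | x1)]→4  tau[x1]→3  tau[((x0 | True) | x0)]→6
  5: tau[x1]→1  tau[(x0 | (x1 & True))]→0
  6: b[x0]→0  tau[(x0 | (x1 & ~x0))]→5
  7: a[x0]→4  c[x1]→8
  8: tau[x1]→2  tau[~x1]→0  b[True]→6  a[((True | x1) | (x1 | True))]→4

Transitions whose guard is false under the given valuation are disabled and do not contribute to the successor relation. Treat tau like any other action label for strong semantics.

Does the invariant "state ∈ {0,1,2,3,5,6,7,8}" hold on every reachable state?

Safe = {0,1,2,3,5,6,7,8}
Reach set: {0,4,6}
  0: ✓
  4: VIOLATES
  6: ✓
counterexample path to 4: tau

Answer: INVARIANT VIOLATED at state 4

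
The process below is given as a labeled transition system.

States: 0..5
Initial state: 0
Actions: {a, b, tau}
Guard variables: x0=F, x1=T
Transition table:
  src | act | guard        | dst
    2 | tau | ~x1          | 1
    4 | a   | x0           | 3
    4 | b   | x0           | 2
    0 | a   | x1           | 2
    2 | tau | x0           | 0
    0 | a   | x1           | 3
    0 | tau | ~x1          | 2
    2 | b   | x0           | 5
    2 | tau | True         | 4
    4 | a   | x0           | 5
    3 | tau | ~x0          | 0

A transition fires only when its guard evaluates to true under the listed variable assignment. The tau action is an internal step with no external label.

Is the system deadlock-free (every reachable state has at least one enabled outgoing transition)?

R = {0,2,3,4}
  0: a→2  a→3  [deg 2]
  2: tau→4  [deg 1]
  3: tau→0  [deg 1]
  4: ∅  [deadlock]
trace reaching 4: a·tau

Answer: DEADLOCK at state 4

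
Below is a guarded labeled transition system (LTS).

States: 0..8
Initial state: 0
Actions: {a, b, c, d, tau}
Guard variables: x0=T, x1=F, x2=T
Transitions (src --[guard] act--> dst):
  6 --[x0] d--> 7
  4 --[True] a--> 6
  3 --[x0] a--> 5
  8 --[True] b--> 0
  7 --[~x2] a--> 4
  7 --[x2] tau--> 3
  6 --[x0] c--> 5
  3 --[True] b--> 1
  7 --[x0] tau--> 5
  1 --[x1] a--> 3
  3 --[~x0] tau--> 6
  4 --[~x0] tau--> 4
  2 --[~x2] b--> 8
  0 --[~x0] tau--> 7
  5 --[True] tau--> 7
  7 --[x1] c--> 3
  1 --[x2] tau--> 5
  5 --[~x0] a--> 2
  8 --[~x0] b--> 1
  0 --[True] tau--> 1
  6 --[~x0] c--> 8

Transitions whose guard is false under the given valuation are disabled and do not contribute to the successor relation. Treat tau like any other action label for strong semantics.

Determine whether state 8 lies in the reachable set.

11 transition(s) survive guard evaluation.
L0 = {0}
L1 = {1}  total {0,1}
L2 = {5}  total {0,1,5}
L3 = {7}  total {0,1,5,7}
L4 = {3}  total {0,1,3,5,7}
R = {0,1,3,5,7}

Answer: UNREACHABLE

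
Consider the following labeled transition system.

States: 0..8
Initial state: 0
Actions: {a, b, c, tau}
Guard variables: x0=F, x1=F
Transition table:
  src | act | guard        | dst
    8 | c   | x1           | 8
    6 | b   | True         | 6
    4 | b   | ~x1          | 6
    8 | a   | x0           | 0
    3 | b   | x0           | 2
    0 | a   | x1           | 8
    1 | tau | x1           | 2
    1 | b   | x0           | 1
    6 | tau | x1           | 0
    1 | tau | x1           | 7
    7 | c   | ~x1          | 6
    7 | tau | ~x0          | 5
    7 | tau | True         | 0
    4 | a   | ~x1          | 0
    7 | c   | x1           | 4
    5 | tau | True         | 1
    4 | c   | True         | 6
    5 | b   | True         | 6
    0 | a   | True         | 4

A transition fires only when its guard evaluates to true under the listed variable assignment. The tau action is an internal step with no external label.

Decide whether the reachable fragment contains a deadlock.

R = {0,4,6}
  0: a→4  [1 out]
  4: a→0  b→6  c→6  [3 out]
  6: b→6  [1 out]

Answer: DEADLOCK-FREE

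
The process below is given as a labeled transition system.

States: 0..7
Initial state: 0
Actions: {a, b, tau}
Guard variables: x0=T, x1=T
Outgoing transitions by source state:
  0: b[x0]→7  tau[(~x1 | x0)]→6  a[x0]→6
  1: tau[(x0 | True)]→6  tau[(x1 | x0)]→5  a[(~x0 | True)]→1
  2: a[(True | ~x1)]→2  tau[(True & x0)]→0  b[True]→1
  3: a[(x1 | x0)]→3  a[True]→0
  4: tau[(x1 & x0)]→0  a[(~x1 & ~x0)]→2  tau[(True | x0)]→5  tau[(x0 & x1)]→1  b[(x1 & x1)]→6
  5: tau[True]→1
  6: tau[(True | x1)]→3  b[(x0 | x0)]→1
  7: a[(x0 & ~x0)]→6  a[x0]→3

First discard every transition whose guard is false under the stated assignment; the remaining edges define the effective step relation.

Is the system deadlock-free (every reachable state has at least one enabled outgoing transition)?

Answer: DEADLOCK-FREE

Working:
Reach set: {0,1,3,5,6,7}
  0: a→6  b→7  tau→6  [3 out]
  1: a→1  tau→5  tau→6  [3 out]
  3: a→0  a→3  [2 out]
  5: tau→1  [1 out]
  6: b→1  tau→3  [2 out]
  7: a→3  [1 out]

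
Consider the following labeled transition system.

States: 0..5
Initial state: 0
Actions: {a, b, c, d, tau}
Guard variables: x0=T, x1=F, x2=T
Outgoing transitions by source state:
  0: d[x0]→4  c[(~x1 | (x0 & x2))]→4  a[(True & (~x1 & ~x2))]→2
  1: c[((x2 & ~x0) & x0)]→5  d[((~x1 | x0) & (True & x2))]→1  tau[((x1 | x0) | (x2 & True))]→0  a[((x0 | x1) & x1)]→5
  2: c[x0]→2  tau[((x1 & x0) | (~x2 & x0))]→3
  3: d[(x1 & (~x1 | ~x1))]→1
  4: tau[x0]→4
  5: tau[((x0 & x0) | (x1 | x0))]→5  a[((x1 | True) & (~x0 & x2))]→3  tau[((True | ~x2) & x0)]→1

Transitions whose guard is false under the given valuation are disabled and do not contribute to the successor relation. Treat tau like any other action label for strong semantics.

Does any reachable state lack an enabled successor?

Answer: DEADLOCK-FREE

Analysis:
R = {0,4}
  0: c→4  d→4  [deg 2]
  4: tau→4  [deg 1]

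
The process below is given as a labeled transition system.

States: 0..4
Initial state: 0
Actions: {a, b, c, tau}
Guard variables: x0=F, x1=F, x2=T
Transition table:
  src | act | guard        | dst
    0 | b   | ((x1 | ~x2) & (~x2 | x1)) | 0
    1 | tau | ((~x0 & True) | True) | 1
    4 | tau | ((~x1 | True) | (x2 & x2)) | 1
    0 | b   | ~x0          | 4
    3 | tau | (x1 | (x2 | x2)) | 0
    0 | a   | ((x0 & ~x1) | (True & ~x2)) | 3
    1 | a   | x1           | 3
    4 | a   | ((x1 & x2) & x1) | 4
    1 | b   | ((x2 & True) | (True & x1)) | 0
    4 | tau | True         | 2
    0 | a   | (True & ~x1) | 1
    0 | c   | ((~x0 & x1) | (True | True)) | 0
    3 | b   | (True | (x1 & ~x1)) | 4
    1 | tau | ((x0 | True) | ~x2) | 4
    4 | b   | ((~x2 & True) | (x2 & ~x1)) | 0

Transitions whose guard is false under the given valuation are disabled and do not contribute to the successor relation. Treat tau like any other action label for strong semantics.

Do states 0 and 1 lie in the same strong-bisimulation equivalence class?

Bisimulation quotient by refinement:
  round 0: {{0,1,2,3,4}}
  round 1: {{0},{1,3,4},{2}}
  round 2: {{0},{1},{2},{3},{4}}
5 equivalence class(es) (converged in 3)
0∈{0}, 1∈{1}

Answer: NOT BISIMILAR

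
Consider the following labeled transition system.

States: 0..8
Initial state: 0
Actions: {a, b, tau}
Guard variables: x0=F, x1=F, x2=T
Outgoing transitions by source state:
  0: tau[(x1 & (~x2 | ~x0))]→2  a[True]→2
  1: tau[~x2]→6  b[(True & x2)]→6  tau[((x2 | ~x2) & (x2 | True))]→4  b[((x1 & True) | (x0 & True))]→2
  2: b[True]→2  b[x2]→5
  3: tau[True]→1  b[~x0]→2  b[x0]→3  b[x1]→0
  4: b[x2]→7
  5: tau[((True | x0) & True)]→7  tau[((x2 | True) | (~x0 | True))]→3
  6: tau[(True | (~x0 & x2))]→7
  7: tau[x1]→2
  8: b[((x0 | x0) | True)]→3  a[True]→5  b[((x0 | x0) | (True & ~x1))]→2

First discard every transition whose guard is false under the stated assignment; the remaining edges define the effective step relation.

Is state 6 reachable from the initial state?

Answer: REACHABLE

Analysis:
Guard filter leaves 14 enabled edge(s).
L0 = {0}
L1 = {2}  cumulative {0,2}
L2 = {5}  cumulative {0,2,5}
L3 = {3,7}  cumulative {0,2,3,5,7}
L4 = {1}  cumulative {0,1,2,3,5,7}
L5 = {4,6}  cumulative {0,1,2,3,4,5,6,7}
R = {0,1,2,3,4,5,6,7}
trace reaching 6: a·b·tau·tau·b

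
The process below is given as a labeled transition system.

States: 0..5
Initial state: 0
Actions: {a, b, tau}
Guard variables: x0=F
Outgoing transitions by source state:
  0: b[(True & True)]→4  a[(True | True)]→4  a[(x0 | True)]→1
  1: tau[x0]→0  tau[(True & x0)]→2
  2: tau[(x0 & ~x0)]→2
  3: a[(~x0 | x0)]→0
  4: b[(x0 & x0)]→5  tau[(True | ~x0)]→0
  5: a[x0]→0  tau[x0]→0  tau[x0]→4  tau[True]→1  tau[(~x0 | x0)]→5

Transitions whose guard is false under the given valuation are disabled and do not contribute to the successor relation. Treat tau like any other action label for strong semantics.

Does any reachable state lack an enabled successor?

Answer: DEADLOCK at state 1

Trace:
R = {0,1,4}
  0: a→1  a→4  b→4  [deg 3]
  1: ∅  [no exit]
  4: tau→0  [deg 1]
Path to 1: a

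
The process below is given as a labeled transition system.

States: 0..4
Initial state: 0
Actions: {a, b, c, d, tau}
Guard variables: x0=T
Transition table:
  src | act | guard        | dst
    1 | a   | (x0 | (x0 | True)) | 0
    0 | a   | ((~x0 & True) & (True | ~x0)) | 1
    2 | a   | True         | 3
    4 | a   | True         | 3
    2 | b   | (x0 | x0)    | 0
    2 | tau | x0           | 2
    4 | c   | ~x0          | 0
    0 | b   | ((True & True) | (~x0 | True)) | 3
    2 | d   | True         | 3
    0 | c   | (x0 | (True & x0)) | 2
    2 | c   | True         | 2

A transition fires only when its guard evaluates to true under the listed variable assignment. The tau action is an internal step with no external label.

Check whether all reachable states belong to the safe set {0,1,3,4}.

Safe = {0,1,3,4}
Reachable = {0,2,3}
  0: ✓
  2: ✗ unsafe
  3: ✓
reach 2 via c — violates

Answer: INVARIANT VIOLATED at state 2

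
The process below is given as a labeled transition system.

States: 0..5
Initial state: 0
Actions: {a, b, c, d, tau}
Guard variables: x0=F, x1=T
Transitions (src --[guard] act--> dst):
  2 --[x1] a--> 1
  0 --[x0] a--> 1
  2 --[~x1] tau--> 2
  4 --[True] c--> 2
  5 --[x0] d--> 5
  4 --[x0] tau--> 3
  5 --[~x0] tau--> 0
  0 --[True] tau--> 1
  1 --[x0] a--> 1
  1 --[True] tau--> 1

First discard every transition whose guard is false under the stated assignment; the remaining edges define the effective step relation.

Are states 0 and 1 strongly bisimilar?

Bisimulation quotient by refinement:
  round 0: {{0,1,2,3,4,5}}
  round 1: {{0,1,5},{2},{3},{4}}
4 equivalence class(es) (converged in 2)
class of 0: {0,1,5}; class of 1: {0,1,5}

Answer: BISIMILAR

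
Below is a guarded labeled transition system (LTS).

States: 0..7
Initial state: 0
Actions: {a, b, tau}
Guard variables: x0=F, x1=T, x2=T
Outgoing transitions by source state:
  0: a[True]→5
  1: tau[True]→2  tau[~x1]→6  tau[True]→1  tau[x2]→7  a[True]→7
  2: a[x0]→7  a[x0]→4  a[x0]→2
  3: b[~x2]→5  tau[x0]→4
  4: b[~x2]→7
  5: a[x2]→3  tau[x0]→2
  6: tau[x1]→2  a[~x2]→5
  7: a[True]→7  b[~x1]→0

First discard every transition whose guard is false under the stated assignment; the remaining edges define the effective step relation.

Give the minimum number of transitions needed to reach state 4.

Answer: UNREACHABLE

Analysis:
BFS to 4:
  L0 = {0}
  L1 = {5}
  L2 = {3}
4 never appears.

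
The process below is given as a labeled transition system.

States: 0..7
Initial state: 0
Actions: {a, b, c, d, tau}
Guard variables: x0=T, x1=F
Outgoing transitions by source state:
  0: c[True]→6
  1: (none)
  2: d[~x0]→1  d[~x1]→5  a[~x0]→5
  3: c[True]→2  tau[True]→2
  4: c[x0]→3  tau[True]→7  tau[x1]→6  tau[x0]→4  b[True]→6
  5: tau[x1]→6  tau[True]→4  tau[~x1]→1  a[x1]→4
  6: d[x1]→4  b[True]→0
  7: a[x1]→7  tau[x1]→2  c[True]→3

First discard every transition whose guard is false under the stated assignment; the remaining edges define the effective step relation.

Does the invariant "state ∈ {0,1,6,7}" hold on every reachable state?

Allowed set {0,1,6,7}
R = {0,6}
  0: ok
  6: ok

Answer: INVARIANT HOLDS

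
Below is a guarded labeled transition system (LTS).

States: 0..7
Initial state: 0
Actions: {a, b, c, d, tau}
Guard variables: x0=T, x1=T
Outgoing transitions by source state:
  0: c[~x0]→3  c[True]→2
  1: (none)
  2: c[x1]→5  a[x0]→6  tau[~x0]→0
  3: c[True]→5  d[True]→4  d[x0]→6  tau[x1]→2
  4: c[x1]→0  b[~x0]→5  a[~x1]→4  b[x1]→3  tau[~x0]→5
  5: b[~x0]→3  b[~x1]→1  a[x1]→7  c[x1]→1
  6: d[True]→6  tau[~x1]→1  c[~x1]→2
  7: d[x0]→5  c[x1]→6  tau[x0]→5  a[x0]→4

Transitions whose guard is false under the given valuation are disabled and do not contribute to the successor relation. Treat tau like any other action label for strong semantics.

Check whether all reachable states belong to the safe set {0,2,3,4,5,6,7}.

Inv-set: {0,2,3,4,5,6,7}
Reach set: {0,1,2,3,4,5,6,7}
  0: safe
  1: outside
  2: safe
  3: safe
  4: safe
  5: safe
  6: safe
  7: safe
reach 1 via c·c·c — violates

Answer: INVARIANT VIOLATED at state 1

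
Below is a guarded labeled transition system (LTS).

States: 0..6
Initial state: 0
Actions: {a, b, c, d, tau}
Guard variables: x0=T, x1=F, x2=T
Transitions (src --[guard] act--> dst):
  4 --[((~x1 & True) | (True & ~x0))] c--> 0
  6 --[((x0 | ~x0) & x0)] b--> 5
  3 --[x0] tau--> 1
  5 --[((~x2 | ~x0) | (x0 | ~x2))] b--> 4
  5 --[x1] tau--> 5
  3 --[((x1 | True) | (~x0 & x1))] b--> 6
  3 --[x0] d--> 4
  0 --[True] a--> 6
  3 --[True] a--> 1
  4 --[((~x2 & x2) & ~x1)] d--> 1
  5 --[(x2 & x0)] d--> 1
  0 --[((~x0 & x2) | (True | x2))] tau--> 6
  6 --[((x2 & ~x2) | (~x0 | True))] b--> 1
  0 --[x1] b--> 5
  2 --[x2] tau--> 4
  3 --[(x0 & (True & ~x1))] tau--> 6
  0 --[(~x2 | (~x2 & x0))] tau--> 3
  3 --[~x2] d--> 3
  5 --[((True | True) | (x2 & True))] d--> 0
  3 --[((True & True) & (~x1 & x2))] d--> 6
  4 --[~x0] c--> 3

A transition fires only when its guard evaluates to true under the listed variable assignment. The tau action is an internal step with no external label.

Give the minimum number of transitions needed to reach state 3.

Breadth-first toward 3:
  depth 0: {0}
  depth 1: {6}
  depth 2: {1,5}
  depth 3: {4}
3 never appears.

Answer: UNREACHABLE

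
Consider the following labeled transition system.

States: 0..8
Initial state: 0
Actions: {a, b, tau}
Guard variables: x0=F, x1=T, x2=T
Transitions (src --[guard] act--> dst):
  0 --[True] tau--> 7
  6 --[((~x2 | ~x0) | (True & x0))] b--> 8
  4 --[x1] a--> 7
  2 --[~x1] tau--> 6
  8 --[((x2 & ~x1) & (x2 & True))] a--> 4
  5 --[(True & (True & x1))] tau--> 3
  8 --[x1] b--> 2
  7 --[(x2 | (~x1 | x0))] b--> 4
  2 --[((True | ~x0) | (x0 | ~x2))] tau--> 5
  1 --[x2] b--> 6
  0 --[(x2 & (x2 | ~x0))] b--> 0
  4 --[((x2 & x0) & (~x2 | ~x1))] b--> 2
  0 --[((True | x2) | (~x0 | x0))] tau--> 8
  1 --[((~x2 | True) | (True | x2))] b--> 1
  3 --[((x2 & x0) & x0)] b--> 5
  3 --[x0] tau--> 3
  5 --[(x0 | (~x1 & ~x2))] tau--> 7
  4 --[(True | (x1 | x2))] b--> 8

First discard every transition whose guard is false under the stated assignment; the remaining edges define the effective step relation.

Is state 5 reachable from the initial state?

12 transition(s) survive guard evaluation.
Layer 0: {0}
Layer 1: {7,8}  total {0,7,8}
Layer 2: {2,4}  total {0,2,4,7,8}
Layer 3: {5}  total {0,2,4,5,7,8}
Layer 4: {3}  total {0,2,3,4,5,7,8}
R = {0,2,3,4,5,7,8}
trace reaching 5: tau·b·tau

Answer: REACHABLE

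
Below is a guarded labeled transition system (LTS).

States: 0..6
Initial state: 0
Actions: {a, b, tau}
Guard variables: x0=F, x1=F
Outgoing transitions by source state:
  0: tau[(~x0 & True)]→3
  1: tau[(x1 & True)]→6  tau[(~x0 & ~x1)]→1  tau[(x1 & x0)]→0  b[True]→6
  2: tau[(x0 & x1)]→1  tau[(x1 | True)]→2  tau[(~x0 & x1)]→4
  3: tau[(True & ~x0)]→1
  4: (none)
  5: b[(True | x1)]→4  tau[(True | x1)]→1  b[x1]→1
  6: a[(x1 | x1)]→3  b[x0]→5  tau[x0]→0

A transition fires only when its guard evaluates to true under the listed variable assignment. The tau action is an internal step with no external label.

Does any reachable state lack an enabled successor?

Answer: DEADLOCK at state 6

Analysis:
Reach set: {0,1,3,6}
  0: tau→3  [1 out]
  1: b→6  tau→1  [2 out]
  3: tau→1  [1 out]
  6: ∅  [deadlock]
Path to 6: tau·tau·b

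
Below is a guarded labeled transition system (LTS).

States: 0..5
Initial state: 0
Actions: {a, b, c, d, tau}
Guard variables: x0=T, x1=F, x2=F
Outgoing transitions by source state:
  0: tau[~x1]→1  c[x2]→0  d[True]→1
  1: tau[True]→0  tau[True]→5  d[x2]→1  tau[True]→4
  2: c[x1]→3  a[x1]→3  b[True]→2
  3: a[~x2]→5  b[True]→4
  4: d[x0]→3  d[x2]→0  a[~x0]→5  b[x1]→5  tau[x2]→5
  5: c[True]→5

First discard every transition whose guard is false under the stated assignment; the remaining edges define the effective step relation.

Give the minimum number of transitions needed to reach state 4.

BFS to 4:
  L0 = {0}
  L1 = {1}
  L2 = {4,5}
4 enters at depth 2; path d·tau

Answer: 2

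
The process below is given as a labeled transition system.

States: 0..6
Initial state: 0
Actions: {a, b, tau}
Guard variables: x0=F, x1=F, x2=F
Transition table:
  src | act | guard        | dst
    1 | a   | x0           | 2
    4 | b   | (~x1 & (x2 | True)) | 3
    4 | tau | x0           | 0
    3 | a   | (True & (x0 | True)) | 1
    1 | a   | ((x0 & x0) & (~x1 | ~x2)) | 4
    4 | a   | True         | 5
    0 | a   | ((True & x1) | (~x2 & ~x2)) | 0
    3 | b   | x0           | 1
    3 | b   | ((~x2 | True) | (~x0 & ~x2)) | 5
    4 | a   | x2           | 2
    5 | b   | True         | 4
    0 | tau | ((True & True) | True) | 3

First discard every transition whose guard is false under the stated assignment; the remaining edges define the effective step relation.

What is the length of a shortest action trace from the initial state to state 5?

Breadth-first toward 5:
  L0 = {0}
  L1 = {3}
  L2 = {1,5}
depth(5)=2, e.g. tau·b

Answer: 2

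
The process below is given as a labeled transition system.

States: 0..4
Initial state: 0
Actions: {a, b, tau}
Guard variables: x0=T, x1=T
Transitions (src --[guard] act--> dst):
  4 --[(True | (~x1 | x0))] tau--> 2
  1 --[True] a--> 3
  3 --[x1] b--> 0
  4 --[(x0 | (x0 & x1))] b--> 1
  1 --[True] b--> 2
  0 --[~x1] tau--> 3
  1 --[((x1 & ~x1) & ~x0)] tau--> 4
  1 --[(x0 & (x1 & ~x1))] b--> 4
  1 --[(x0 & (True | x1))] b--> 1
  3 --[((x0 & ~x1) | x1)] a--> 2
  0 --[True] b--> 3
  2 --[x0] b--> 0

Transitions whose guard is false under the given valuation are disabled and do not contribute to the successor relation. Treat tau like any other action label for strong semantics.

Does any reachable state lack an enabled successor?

Answer: DEADLOCK-FREE

Trace:
Reach set: {0,2,3}
  0: b→3  [1 exit(s)]
  2: b→0  [1 exit(s)]
  3: a→2  b→0  [2 exit(s)]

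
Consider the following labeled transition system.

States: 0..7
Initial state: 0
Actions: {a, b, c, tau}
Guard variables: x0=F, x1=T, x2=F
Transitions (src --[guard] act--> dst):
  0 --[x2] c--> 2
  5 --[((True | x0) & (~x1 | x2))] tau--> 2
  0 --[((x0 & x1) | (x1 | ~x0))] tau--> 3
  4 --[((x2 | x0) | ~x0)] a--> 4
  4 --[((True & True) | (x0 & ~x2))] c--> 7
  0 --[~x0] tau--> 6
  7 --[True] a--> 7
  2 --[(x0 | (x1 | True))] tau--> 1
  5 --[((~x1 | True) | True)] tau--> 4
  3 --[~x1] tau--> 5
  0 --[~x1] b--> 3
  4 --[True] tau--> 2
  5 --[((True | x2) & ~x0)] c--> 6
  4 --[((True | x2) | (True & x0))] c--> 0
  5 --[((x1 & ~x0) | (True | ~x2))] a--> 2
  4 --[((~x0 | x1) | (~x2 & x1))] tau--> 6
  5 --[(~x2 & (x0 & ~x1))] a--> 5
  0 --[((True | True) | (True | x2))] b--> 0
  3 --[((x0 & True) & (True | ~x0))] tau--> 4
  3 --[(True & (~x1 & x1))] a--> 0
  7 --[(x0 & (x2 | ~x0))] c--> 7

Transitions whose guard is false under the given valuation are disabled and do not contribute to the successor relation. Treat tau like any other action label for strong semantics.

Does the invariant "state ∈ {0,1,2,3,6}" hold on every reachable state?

Safe = {0,1,2,3,6}
Reach set: {0,3,6}
  0: ✓
  3: ✓
  6: ✓

Answer: INVARIANT HOLDS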